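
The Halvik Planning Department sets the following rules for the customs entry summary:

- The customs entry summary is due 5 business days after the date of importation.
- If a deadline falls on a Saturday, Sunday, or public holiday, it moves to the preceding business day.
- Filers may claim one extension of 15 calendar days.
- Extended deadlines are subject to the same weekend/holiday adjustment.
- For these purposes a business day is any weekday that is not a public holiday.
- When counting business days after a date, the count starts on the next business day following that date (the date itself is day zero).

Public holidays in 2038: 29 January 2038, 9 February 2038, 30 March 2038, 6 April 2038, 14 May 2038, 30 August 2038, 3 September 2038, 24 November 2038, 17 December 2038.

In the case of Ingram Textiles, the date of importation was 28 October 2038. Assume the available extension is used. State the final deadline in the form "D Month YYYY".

19 November 2038

Counting 5 business days after 28 October 2038 (skipping weekends and listed holidays) reaches 4 November 2038.
Since 4 November 2038 is a Thursday and not a holiday, the date is unchanged.
Add the 15 calendar-day extension to 4 November 2038: 19 November 2038.
19 November 2038 falls on a Friday, which is a business day, so no adjustment is needed.
So the filing is due 19 November 2038.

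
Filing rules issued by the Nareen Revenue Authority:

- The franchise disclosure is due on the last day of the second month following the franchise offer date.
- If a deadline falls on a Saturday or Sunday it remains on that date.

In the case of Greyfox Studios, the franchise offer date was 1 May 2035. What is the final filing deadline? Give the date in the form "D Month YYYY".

2 months after 1 May 2035 is July 2035; that month ends on 31 July 2035.
31 July 2035 is a Tuesday; no weekend or holiday adjustment applies.
The final due date is 31 July 2035.

31 July 2035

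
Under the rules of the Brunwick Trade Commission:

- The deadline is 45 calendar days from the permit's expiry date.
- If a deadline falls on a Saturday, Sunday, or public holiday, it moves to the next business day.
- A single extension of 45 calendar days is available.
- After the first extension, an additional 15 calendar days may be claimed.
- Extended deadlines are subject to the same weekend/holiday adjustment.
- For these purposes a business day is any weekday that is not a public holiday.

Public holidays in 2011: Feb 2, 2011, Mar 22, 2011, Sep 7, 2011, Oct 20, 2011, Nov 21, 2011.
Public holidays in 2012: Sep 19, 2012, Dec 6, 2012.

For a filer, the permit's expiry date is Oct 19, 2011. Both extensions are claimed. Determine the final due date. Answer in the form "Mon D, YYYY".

45 calendar days after Oct 19, 2011 is Dec 3, 2011.
Because Dec 3, 2011 is a Saturday, the deadline becomes Dec 5, 2011 (Monday).
Applying the 45-calendar-day extension: Dec 5, 2011 + 45 days = Jan 19, 2012.
Jan 19, 2012 falls on a Thursday, which is a business day, so no adjustment is needed.
The 15-calendar-day extension moves the deadline from Jan 19, 2012 to Feb 3, 2012.
Feb 3, 2012 falls on a Friday, which is a business day, so no adjustment is needed.
The final due date is Feb 3, 2012.

Feb 3, 2012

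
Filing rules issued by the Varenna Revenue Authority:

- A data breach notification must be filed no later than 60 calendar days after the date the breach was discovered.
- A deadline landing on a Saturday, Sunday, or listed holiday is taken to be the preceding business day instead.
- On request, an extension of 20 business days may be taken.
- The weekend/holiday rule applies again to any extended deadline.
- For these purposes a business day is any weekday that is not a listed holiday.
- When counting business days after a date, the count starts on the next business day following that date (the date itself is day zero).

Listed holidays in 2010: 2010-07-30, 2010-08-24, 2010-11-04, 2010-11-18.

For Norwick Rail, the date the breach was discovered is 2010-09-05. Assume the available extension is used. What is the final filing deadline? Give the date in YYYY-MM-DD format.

Trigger date 2010-09-05 + 60 calendar days = 2010-11-04.
2010-11-04 is a listed holiday, so it moves to the preceding business day, 2010-11-03 (Wednesday).
Applying the 20-business-day extension: 20 business days after 2010-11-03 is 2010-12-03.
2010-12-03 falls on a Friday, which is a business day, so no adjustment is needed.
Deadline: 2010-12-03.

2010-12-03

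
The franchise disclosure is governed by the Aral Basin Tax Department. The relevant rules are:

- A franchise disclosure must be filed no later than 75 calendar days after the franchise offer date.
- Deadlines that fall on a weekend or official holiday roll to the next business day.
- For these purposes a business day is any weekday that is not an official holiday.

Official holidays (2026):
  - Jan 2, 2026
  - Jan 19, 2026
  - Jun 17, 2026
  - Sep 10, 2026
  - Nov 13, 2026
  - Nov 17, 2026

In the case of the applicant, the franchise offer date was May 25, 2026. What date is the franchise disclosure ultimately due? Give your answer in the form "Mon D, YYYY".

Aug 10, 2026

Trigger date May 25, 2026 + 75 calendar days = Aug 8, 2026.
Because Aug 8, 2026 is a Saturday, the deadline becomes Aug 10, 2026 (Monday).
Final deadline: Aug 10, 2026.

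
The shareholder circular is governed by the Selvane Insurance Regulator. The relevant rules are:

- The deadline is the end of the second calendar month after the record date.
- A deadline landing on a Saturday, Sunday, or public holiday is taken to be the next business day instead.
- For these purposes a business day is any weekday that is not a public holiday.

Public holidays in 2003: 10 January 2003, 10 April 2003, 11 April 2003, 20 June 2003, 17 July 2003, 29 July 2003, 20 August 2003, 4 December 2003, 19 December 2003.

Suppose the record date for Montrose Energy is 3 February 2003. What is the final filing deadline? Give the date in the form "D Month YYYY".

30 April 2003

2 months after 3 February 2003 falls in April 2003; the last day of that month is 30 April 2003.
30 April 2003 falls on a Wednesday, which is a business day, so no adjustment is needed.
So the filing is due 30 April 2003.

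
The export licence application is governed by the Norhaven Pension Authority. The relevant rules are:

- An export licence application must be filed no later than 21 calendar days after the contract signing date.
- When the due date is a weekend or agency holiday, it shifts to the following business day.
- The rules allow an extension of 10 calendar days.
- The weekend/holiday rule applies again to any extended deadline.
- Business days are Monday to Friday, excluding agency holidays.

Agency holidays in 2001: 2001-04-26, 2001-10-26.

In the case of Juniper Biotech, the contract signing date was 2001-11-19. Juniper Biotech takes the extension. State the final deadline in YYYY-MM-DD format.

Adding 21 calendar days to 2001-11-19 gives 2001-12-10.
2001-12-10 is a Monday and not a listed holiday, so it stands.
The 10-calendar-day extension moves the deadline from 2001-12-10 to 2001-12-20.
2001-12-20 (Thursday) is already a business day.
The final due date is 2001-12-20.

2001-12-20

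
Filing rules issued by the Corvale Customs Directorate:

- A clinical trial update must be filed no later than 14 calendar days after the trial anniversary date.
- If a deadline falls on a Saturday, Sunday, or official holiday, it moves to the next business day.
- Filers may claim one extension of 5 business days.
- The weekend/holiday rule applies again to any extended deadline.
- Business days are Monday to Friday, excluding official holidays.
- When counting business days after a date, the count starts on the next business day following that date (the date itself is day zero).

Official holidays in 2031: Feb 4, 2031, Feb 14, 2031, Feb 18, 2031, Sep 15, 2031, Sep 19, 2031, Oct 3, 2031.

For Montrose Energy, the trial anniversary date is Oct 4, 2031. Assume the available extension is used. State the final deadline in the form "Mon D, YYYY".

Adding 14 calendar days to Oct 4, 2031 gives Oct 18, 2031.
Oct 18, 2031 is a Saturday, so it moves to the next business day, Oct 20, 2031 (Monday).
Applying the 5-business-day extension: 5 business days after Oct 20, 2031 is Oct 27, 2031.
Oct 27, 2031 (Monday) is already a business day.
The final due date is Oct 27, 2031.

Oct 27, 2031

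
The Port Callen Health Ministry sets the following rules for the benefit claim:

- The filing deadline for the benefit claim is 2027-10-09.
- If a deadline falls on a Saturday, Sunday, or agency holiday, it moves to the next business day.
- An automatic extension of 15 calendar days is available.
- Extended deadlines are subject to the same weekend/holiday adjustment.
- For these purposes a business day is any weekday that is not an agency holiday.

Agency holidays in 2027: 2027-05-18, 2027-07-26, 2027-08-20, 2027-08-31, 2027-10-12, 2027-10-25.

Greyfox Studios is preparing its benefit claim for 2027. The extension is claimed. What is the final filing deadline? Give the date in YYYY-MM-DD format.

2027-10-26

The stated deadline is 2027-10-09.
2027-10-09 is a Saturday; the next business day is 2027-10-11 (Monday).
Add the 15 calendar-day extension to 2027-10-11: 2027-10-26.
2027-10-26 (Tuesday) is already a business day.
So the filing is due 2027-10-26.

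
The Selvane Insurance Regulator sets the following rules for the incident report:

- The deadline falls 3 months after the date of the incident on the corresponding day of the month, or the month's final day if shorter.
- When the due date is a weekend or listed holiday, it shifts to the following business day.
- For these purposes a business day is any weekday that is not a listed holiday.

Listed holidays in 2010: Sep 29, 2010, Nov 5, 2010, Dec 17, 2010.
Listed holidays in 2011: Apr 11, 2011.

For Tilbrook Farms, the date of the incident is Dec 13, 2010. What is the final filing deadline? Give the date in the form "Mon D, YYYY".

Mar 14, 2011

3 months from Dec 13, 2010 is Mar 13, 2011.
Because Mar 13, 2011 is a Sunday, the deadline becomes Mar 14, 2011 (Monday).
Deadline: Mar 14, 2011.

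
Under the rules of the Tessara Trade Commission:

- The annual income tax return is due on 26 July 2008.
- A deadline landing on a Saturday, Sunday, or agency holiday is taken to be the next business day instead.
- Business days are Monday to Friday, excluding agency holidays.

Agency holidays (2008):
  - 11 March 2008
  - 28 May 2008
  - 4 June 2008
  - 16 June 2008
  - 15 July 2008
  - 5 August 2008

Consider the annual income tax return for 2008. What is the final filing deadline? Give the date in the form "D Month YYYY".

The statutory due date is 26 July 2008.
26 July 2008 falls on a Saturday. Rolling to the next business day gives 28 July 2008, a Monday.
The final due date is 28 July 2008.

28 July 2008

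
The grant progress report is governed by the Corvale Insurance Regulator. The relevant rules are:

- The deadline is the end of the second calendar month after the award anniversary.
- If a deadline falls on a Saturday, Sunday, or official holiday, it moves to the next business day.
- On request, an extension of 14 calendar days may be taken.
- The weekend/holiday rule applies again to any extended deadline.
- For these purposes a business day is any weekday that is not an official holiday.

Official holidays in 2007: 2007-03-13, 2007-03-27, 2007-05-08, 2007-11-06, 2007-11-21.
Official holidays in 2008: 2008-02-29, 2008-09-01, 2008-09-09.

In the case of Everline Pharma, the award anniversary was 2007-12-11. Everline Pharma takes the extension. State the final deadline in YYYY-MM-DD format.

2008-03-17

The second month after 2007-12-11 is February 2008, whose last day is 2008-02-29.
Because 2008-02-29 is a listed holiday, the deadline becomes 2008-03-03 (Monday).
The 14-calendar-day extension moves the deadline from 2008-03-03 to 2008-03-17.
Since 2008-03-17 is a Monday and not a holiday, the date is unchanged.
Deadline: 2008-03-17.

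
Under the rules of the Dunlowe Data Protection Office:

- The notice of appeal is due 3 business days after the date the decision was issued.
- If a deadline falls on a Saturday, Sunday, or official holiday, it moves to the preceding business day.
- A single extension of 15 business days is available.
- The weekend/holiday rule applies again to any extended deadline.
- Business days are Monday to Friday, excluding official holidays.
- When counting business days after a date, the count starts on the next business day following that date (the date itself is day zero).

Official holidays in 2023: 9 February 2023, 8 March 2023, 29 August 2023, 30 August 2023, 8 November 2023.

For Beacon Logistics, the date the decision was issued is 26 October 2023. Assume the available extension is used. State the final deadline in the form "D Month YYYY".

3 business days after 26 October 2023, excluding weekends and holidays, is 31 October 2023.
31 October 2023 is a Tuesday and not a listed holiday, so it stands.
Counting 15 further business days from 31 October 2023 reaches 22 November 2023.
22 November 2023 falls on a Wednesday, which is a business day, so no adjustment is needed.
The final due date is 22 November 2023.

22 November 2023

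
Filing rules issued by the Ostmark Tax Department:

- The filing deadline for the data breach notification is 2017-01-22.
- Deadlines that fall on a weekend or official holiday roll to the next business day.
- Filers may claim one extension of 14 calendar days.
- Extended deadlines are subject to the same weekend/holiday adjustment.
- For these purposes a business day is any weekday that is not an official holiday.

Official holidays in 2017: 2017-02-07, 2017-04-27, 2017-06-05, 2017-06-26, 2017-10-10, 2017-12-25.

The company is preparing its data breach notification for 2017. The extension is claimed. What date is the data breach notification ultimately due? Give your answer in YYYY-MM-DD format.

Start from the fixed due date, 2017-01-22.
Because 2017-01-22 is a Sunday, the deadline becomes 2017-01-23 (Monday).
Add the 14 calendar-day extension to 2017-01-23: 2017-02-06.
2017-02-06 is a Monday and not a listed holiday, so it stands.
Deadline: 2017-02-06.

2017-02-06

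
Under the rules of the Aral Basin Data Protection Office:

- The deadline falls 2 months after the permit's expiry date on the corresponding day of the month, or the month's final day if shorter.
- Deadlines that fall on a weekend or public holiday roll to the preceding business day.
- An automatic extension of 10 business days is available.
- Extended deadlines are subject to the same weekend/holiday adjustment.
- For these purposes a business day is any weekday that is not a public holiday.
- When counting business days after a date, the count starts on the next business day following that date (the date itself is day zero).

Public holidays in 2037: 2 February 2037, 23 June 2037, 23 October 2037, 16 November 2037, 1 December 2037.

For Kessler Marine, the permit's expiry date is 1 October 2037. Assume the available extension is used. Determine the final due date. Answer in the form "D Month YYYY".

Moving 2 months forward from 1 October 2037 on the corresponding day gives 1 December 2037.
1 December 2037 is a listed holiday, so it moves to the preceding business day, 30 November 2037 (Monday).
Applying the 10-business-day extension: 10 business days after 30 November 2037 is 15 December 2037.
15 December 2037 falls on a Tuesday, which is a business day, so no adjustment is needed.
So the filing is due 15 December 2037.

15 December 2037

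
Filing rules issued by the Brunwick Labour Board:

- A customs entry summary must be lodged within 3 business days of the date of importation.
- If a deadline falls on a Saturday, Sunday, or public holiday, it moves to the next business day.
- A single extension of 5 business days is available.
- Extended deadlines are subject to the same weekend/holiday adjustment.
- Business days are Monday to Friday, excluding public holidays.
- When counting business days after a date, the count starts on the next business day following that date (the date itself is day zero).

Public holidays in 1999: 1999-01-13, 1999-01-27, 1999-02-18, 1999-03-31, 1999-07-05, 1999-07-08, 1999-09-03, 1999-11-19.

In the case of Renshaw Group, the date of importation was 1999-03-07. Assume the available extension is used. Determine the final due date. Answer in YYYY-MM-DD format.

3 business days after 1999-03-07, excluding weekends and holidays, is 1999-03-10.
1999-03-10 falls on a Wednesday, which is a business day, so no adjustment is needed.
Applying the 5-business-day extension: 5 business days after 1999-03-10 is 1999-03-17.
Since 1999-03-17 is a Wednesday and not a holiday, the date is unchanged.
Final deadline: 1999-03-17.

1999-03-17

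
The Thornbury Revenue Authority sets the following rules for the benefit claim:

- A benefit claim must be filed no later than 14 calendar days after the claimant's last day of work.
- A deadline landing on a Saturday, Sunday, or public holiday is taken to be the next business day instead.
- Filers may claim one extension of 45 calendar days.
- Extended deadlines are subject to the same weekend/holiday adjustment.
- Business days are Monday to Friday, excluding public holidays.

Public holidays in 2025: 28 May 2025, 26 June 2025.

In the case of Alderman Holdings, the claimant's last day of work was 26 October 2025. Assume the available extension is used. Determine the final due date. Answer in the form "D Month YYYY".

Adding 14 calendar days to 26 October 2025 gives 9 November 2025.
9 November 2025 is a Sunday; the next business day is 10 November 2025 (Monday).
With the 45-day extension, 10 November 2025 becomes 25 December 2025.
25 December 2025 falls on a Thursday, which is a business day, so no adjustment is needed.
The final due date is 25 December 2025.

25 December 2025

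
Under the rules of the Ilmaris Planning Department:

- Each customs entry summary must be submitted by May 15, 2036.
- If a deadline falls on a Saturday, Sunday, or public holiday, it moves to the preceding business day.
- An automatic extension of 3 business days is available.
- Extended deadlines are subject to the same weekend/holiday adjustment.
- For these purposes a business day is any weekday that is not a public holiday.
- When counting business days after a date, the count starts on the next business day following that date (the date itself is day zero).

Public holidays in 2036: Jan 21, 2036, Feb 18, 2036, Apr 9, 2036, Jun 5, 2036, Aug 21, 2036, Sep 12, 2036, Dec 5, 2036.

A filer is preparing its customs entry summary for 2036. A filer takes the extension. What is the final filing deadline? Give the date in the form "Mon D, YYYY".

May 20, 2036

The stated deadline is May 15, 2036.
Since May 15, 2036 is a Thursday and not a holiday, the date is unchanged.
The 3-business-day extension runs from May 15, 2036 to May 20, 2036.
May 20, 2036 (Tuesday) is already a business day.
So the filing is due May 20, 2036.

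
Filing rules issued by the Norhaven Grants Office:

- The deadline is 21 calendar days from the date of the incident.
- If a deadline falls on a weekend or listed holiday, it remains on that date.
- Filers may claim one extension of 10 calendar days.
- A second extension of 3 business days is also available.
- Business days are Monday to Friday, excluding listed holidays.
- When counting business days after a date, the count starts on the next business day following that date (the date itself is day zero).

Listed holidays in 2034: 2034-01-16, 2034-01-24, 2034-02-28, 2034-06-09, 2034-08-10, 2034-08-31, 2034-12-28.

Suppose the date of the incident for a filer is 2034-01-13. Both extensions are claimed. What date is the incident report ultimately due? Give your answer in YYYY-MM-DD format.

2034-02-16

Trigger date 2034-01-13 + 21 calendar days = 2034-02-03.
2034-02-03 falls on a Friday. The rules make no weekend/holiday allowance, so it remains 2034-02-03.
The 10-calendar-day extension moves the deadline from 2034-02-03 to 2034-02-13.
2034-02-13 falls on a Monday. The rules make no weekend/holiday allowance, so it remains 2034-02-13.
Applying the 3-business-day extension: 3 business days after 2034-02-13 is 2034-02-16.
2034-02-16 is a Thursday; no weekend or holiday adjustment applies.
So the filing is due 2034-02-16.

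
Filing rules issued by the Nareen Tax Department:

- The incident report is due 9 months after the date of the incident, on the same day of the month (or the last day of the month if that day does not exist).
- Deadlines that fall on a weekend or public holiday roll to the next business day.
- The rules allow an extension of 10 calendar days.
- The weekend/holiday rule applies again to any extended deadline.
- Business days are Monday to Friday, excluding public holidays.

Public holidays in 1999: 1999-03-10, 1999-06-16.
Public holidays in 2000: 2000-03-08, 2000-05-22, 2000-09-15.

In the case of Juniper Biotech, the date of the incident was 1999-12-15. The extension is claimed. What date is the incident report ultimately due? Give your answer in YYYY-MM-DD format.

Moving 9 months forward from 1999-12-15 on the corresponding day gives 2000-09-15.
Because 2000-09-15 is a listed holiday, the deadline becomes 2000-09-18 (Monday).
The 10-calendar-day extension moves the deadline from 2000-09-18 to 2000-09-28.
Since 2000-09-28 is a Thursday and not a holiday, the date is unchanged.
So the filing is due 2000-09-28.

2000-09-28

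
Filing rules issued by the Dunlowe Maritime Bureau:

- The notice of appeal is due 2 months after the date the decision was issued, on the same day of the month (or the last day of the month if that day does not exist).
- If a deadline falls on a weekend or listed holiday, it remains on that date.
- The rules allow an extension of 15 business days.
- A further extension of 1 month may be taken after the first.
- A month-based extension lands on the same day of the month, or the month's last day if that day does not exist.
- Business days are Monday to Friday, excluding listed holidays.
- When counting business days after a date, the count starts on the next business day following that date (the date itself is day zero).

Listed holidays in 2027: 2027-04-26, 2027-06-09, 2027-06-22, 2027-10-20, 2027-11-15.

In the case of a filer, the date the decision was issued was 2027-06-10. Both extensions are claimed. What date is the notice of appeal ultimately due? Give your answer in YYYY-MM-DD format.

2027-09-30

2 months after 2027-06-10, on the same day of the month, is 2027-08-10.
2027-08-10 is a Tuesday; no weekend or holiday adjustment applies.
Counting 15 further business days from 2027-08-10 reaches 2027-08-31.
No adjustment is made for weekends or holidays, so 2027-08-31 stands.
The 1 month extension carries 2027-08-31 to 2027-09-30 (day 31 does not exist in September, so the month's last day is used).
2027-09-30 falls on a Thursday. The rules make no weekend/holiday allowance, so it remains 2027-09-30.
The final due date is 2027-09-30.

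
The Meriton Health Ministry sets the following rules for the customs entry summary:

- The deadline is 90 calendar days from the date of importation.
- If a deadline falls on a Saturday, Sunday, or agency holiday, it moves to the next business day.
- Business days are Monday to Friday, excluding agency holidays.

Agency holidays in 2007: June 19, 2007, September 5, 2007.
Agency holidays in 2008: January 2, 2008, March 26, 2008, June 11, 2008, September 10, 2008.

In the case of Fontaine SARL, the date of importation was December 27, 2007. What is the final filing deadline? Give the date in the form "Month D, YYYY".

From December 27, 2007, 90 calendar days later is March 26, 2008.
March 26, 2008 is a listed holiday; the next business day is March 27, 2008 (Thursday).
The final due date is March 27, 2008.

March 27, 2008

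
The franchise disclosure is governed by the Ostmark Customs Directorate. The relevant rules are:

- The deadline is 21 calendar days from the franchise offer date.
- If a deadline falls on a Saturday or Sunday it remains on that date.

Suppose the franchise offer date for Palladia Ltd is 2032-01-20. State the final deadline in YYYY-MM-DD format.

Trigger date 2032-01-20 + 21 calendar days = 2032-02-10.
2032-02-10 is a Tuesday; no weekend or holiday adjustment applies.
Deadline: 2032-02-10.

2032-02-10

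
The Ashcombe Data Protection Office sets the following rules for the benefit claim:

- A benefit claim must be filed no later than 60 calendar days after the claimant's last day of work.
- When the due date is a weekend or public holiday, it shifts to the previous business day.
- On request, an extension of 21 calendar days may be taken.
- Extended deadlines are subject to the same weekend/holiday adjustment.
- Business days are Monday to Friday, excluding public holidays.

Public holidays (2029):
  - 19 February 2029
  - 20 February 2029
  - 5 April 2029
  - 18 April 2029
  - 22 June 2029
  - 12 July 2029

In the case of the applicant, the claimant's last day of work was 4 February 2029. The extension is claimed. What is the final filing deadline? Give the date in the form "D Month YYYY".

25 April 2029

60 calendar days after 4 February 2029 is 5 April 2029.
Because 5 April 2029 is a listed holiday, the deadline becomes 4 April 2029 (Wednesday).
With the 21-day extension, 4 April 2029 becomes 25 April 2029.
25 April 2029 falls on a Wednesday, which is a business day, so no adjustment is needed.
The final due date is 25 April 2029.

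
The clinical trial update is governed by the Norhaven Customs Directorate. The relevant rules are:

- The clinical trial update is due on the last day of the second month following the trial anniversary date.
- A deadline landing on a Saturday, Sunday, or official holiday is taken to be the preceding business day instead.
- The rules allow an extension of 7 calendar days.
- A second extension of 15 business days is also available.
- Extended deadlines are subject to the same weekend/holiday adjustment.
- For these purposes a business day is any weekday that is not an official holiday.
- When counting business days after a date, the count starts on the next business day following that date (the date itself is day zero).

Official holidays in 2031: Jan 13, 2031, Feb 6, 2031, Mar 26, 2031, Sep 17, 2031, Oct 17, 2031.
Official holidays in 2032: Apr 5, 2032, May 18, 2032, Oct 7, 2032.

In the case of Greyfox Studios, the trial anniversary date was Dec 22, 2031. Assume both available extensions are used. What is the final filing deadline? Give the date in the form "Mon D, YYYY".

2 months after Dec 22, 2031 falls in February 2032; the last day of that month is Feb 29, 2032.
Feb 29, 2032 is a Sunday, so it moves to the preceding business day, Feb 27, 2032 (Friday).
Add the 7 calendar-day extension to Feb 27, 2032: Mar 5, 2032.
Mar 5, 2032 (Friday) is already a business day.
Counting 15 further business days from Mar 5, 2032 reaches Mar 26, 2032.
Mar 26, 2032 is a Friday and not a listed holiday, so it stands.
So the filing is due Mar 26, 2032.

Mar 26, 2032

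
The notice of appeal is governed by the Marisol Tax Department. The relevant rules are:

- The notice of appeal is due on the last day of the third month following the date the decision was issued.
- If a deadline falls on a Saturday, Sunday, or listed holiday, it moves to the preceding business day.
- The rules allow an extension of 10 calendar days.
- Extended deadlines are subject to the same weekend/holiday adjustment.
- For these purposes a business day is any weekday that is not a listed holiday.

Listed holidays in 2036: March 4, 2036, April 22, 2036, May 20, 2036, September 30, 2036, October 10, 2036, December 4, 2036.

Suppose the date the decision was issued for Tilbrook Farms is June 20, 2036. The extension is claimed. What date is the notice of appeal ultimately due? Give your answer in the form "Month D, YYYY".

The third month after June 20, 2036 is September 2036, whose last day is September 30, 2036.
Because September 30, 2036 is a listed holiday, the deadline becomes September 29, 2036 (Monday).
With the 10-day extension, September 29, 2036 becomes October 9, 2036.
October 9, 2036 is a Thursday and not a listed holiday, so it stands.
So the filing is due October 9, 2036.

October 9, 2036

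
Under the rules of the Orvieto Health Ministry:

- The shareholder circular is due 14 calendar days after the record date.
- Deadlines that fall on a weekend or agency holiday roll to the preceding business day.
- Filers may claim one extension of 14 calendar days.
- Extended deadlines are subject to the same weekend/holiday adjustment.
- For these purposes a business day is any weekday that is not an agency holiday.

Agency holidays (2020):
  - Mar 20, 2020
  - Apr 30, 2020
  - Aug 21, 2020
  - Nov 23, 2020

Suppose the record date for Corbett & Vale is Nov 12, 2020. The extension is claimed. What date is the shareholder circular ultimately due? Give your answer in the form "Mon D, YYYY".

14 calendar days after Nov 12, 2020 is Nov 26, 2020.
Nov 26, 2020 (Thursday) is already a business day.
Applying the 14-calendar-day extension: Nov 26, 2020 + 14 days = Dec 10, 2020.
Since Dec 10, 2020 is a Thursday and not a holiday, the date is unchanged.
Final deadline: Dec 10, 2020.

Dec 10, 2020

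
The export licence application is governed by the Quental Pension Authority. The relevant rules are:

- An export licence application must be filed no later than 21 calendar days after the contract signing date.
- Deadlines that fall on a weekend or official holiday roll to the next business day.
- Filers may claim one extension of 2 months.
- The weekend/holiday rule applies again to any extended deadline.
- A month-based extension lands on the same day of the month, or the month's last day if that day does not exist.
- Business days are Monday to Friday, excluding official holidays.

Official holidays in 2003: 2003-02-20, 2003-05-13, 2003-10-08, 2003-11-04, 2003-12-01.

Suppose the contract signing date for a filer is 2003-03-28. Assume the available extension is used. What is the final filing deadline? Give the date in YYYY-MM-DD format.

Trigger date 2003-03-28 + 21 calendar days = 2003-04-18.
2003-04-18 falls on a Friday, which is a business day, so no adjustment is needed.
Applying the 2 months extension: 2 months after 2003-04-18 is 2003-06-18.
2003-06-18 (Wednesday) is already a business day.
The final due date is 2003-06-18.

2003-06-18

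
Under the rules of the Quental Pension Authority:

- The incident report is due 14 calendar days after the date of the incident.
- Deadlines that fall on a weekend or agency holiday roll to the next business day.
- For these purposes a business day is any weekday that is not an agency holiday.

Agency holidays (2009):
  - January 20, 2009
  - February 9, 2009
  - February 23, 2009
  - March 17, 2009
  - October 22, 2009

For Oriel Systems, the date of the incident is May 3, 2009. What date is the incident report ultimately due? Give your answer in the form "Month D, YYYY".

Trigger date May 3, 2009 + 14 calendar days = May 17, 2009.
May 17, 2009 falls on a Sunday. Rolling to the next business day gives May 18, 2009, a Monday.
The final due date is May 18, 2009.

May 18, 2009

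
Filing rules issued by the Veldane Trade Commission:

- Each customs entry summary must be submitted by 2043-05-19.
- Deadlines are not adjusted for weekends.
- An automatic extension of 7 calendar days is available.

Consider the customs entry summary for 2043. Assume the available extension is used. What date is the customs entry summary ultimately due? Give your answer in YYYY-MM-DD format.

2043-05-26

The stated deadline is 2043-05-19.
2043-05-19 is a Tuesday; no weekend or holiday adjustment applies.
Add the 7 calendar-day extension to 2043-05-19: 2043-05-26.
2043-05-26 is a Tuesday; no weekend or holiday adjustment applies.
Deadline: 2043-05-26.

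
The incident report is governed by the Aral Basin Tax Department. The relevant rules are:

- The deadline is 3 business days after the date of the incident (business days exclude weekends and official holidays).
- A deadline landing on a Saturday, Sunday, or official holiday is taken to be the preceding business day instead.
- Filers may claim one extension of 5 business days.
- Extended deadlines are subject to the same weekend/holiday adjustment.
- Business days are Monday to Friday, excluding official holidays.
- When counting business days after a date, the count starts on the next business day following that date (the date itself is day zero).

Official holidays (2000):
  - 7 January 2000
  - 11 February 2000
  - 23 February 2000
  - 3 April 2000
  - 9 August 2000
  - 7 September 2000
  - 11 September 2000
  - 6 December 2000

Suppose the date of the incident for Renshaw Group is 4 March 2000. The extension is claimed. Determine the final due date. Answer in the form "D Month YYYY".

3 business days after 4 March 2000, excluding weekends and holidays, is 8 March 2000.
Since 8 March 2000 is a Wednesday and not a holiday, the date is unchanged.
The 5-business-day extension runs from 8 March 2000 to 15 March 2000.
15 March 2000 (Wednesday) is already a business day.
So the filing is due 15 March 2000.

15 March 2000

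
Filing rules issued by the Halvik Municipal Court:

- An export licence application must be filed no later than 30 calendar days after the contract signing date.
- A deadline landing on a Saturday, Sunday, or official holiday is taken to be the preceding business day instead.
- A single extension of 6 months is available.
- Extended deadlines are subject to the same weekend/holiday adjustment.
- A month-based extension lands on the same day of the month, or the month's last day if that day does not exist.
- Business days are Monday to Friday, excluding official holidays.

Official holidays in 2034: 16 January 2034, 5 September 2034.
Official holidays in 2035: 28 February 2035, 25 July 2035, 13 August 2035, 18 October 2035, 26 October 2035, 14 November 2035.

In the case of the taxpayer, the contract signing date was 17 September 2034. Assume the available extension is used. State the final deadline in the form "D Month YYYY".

Adding 30 calendar days to 17 September 2034 gives 17 October 2034.
17 October 2034 falls on a Tuesday, which is a business day, so no adjustment is needed.
Applying the 6 months extension: 6 months after 17 October 2034 is 17 April 2035.
17 April 2035 (Tuesday) is already a business day.
Deadline: 17 April 2035.

17 April 2035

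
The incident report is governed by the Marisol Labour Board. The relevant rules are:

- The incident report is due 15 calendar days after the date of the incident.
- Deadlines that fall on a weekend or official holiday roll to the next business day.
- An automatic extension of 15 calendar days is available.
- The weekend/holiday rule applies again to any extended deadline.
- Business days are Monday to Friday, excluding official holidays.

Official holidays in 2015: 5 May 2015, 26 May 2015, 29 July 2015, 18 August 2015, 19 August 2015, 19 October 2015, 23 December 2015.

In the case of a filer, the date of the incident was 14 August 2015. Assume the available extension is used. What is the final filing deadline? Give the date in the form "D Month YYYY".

15 September 2015

Trigger date 14 August 2015 + 15 calendar days = 29 August 2015.
29 August 2015 is a Saturday; the next business day is 31 August 2015 (Monday).
Add the 15 calendar-day extension to 31 August 2015: 15 September 2015.
15 September 2015 is a Tuesday and not a listed holiday, so it stands.
Final deadline: 15 September 2015.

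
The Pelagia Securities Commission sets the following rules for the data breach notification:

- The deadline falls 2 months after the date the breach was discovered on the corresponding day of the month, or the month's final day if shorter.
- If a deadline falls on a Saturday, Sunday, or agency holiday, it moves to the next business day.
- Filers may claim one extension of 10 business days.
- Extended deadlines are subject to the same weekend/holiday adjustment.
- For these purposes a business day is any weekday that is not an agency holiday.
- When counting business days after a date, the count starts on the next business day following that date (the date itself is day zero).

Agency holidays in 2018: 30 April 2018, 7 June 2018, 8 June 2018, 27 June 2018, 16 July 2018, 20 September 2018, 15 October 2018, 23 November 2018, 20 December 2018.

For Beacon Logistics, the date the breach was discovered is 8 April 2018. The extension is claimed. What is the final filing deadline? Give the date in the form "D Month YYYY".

2 months from 8 April 2018 is 8 June 2018.
8 June 2018 is a listed holiday, so it moves to the next business day, 11 June 2018 (Monday).
Applying the 10-business-day extension: 10 business days after 11 June 2018 is 25 June 2018.
25 June 2018 falls on a Monday, which is a business day, so no adjustment is needed.
So the filing is due 25 June 2018.

25 June 2018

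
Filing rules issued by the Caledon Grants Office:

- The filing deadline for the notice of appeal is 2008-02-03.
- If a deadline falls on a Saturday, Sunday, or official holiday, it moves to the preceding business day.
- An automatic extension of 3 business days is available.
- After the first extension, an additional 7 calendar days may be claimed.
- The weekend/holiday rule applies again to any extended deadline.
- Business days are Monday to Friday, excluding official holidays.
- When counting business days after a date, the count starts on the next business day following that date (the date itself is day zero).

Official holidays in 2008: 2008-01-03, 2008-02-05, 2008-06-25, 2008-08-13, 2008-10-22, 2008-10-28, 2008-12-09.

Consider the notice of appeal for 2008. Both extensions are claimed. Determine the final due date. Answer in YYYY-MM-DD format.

2008-02-14

The stated deadline is 2008-02-03.
2008-02-03 is a Sunday; the preceding business day is 2008-02-01 (Friday).
Counting 3 further business days from 2008-02-01 reaches 2008-02-07.
2008-02-07 is a Thursday and not a listed holiday, so it stands.
With the 7-day extension, 2008-02-07 becomes 2008-02-14.
2008-02-14 (Thursday) is already a business day.
Deadline: 2008-02-14.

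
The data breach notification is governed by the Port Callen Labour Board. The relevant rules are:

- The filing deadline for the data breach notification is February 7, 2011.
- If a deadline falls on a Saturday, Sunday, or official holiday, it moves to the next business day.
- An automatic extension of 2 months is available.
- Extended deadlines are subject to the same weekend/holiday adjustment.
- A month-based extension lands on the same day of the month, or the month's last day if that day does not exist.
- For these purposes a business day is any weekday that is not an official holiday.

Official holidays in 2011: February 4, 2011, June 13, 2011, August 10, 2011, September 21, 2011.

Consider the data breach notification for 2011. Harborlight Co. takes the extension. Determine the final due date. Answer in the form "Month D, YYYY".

The stated deadline is February 7, 2011.
February 7, 2011 is a Monday and not a listed holiday, so it stands.
The 2 months extension carries February 7, 2011 to April 7, 2011.
April 7, 2011 (Thursday) is already a business day.
The final due date is April 7, 2011.

April 7, 2011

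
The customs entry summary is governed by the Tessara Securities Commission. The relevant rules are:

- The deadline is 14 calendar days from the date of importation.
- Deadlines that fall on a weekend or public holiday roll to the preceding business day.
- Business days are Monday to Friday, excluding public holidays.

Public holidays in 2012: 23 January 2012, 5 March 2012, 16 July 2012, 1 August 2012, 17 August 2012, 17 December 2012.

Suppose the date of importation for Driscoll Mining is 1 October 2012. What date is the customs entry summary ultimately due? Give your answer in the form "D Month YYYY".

15 October 2012

From 1 October 2012, 14 calendar days later is 15 October 2012.
15 October 2012 is a Monday and not a listed holiday, so it stands.
So the filing is due 15 October 2012.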